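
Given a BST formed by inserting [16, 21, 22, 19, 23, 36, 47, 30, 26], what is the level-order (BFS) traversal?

Tree insertion order: [16, 21, 22, 19, 23, 36, 47, 30, 26]
Tree (level-order array): [16, None, 21, 19, 22, None, None, None, 23, None, 36, 30, 47, 26]
BFS from the root, enqueuing left then right child of each popped node:
  queue [16] -> pop 16, enqueue [21], visited so far: [16]
  queue [21] -> pop 21, enqueue [19, 22], visited so far: [16, 21]
  queue [19, 22] -> pop 19, enqueue [none], visited so far: [16, 21, 19]
  queue [22] -> pop 22, enqueue [23], visited so far: [16, 21, 19, 22]
  queue [23] -> pop 23, enqueue [36], visited so far: [16, 21, 19, 22, 23]
  queue [36] -> pop 36, enqueue [30, 47], visited so far: [16, 21, 19, 22, 23, 36]
  queue [30, 47] -> pop 30, enqueue [26], visited so far: [16, 21, 19, 22, 23, 36, 30]
  queue [47, 26] -> pop 47, enqueue [none], visited so far: [16, 21, 19, 22, 23, 36, 30, 47]
  queue [26] -> pop 26, enqueue [none], visited so far: [16, 21, 19, 22, 23, 36, 30, 47, 26]
Result: [16, 21, 19, 22, 23, 36, 30, 47, 26]


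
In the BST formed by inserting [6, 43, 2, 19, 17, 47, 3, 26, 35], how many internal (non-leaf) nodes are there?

Tree built from: [6, 43, 2, 19, 17, 47, 3, 26, 35]
Tree (level-order array): [6, 2, 43, None, 3, 19, 47, None, None, 17, 26, None, None, None, None, None, 35]
Rule: An internal node has at least one child.
Per-node child counts:
  node 6: 2 child(ren)
  node 2: 1 child(ren)
  node 3: 0 child(ren)
  node 43: 2 child(ren)
  node 19: 2 child(ren)
  node 17: 0 child(ren)
  node 26: 1 child(ren)
  node 35: 0 child(ren)
  node 47: 0 child(ren)
Matching nodes: [6, 2, 43, 19, 26]
Count of internal (non-leaf) nodes: 5


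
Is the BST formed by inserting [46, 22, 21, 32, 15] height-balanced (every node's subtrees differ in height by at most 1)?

Tree (level-order array): [46, 22, None, 21, 32, 15]
Definition: a tree is height-balanced if, at every node, |h(left) - h(right)| <= 1 (empty subtree has height -1).
Bottom-up per-node check:
  node 15: h_left=-1, h_right=-1, diff=0 [OK], height=0
  node 21: h_left=0, h_right=-1, diff=1 [OK], height=1
  node 32: h_left=-1, h_right=-1, diff=0 [OK], height=0
  node 22: h_left=1, h_right=0, diff=1 [OK], height=2
  node 46: h_left=2, h_right=-1, diff=3 [FAIL (|2--1|=3 > 1)], height=3
Node 46 violates the condition: |2 - -1| = 3 > 1.
Result: Not balanced


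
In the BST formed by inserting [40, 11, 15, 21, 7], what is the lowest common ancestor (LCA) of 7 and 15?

Tree insertion order: [40, 11, 15, 21, 7]
Tree (level-order array): [40, 11, None, 7, 15, None, None, None, 21]
In a BST, the LCA of p=7, q=15 is the first node v on the
root-to-leaf path with p <= v <= q (go left if both < v, right if both > v).
Walk from root:
  at 40: both 7 and 15 < 40, go left
  at 11: 7 <= 11 <= 15, this is the LCA
LCA = 11


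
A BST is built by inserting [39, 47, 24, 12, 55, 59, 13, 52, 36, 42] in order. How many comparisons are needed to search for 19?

Search path for 19: 39 -> 24 -> 12 -> 13
Found: False
Comparisons: 4


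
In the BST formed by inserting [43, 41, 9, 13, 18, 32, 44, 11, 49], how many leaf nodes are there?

Tree built from: [43, 41, 9, 13, 18, 32, 44, 11, 49]
Tree (level-order array): [43, 41, 44, 9, None, None, 49, None, 13, None, None, 11, 18, None, None, None, 32]
Rule: A leaf has 0 children.
Per-node child counts:
  node 43: 2 child(ren)
  node 41: 1 child(ren)
  node 9: 1 child(ren)
  node 13: 2 child(ren)
  node 11: 0 child(ren)
  node 18: 1 child(ren)
  node 32: 0 child(ren)
  node 44: 1 child(ren)
  node 49: 0 child(ren)
Matching nodes: [11, 32, 49]
Count of leaf nodes: 3


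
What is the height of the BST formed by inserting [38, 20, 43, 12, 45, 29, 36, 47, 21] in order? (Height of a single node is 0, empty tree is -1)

Insertion order: [38, 20, 43, 12, 45, 29, 36, 47, 21]
Tree (level-order array): [38, 20, 43, 12, 29, None, 45, None, None, 21, 36, None, 47]
Compute height bottom-up (empty subtree = -1):
  height(12) = 1 + max(-1, -1) = 0
  height(21) = 1 + max(-1, -1) = 0
  height(36) = 1 + max(-1, -1) = 0
  height(29) = 1 + max(0, 0) = 1
  height(20) = 1 + max(0, 1) = 2
  height(47) = 1 + max(-1, -1) = 0
  height(45) = 1 + max(-1, 0) = 1
  height(43) = 1 + max(-1, 1) = 2
  height(38) = 1 + max(2, 2) = 3
Height = 3


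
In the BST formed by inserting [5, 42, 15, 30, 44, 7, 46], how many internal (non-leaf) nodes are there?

Tree built from: [5, 42, 15, 30, 44, 7, 46]
Tree (level-order array): [5, None, 42, 15, 44, 7, 30, None, 46]
Rule: An internal node has at least one child.
Per-node child counts:
  node 5: 1 child(ren)
  node 42: 2 child(ren)
  node 15: 2 child(ren)
  node 7: 0 child(ren)
  node 30: 0 child(ren)
  node 44: 1 child(ren)
  node 46: 0 child(ren)
Matching nodes: [5, 42, 15, 44]
Count of internal (non-leaf) nodes: 4


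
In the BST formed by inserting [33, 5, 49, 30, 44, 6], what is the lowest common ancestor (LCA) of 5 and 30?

Tree insertion order: [33, 5, 49, 30, 44, 6]
Tree (level-order array): [33, 5, 49, None, 30, 44, None, 6]
In a BST, the LCA of p=5, q=30 is the first node v on the
root-to-leaf path with p <= v <= q (go left if both < v, right if both > v).
Walk from root:
  at 33: both 5 and 30 < 33, go left
  at 5: 5 <= 5 <= 30, this is the LCA
LCA = 5


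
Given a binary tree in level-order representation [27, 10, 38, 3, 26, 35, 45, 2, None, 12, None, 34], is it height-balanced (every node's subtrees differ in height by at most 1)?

Tree (level-order array): [27, 10, 38, 3, 26, 35, 45, 2, None, 12, None, 34]
Definition: a tree is height-balanced if, at every node, |h(left) - h(right)| <= 1 (empty subtree has height -1).
Bottom-up per-node check:
  node 2: h_left=-1, h_right=-1, diff=0 [OK], height=0
  node 3: h_left=0, h_right=-1, diff=1 [OK], height=1
  node 12: h_left=-1, h_right=-1, diff=0 [OK], height=0
  node 26: h_left=0, h_right=-1, diff=1 [OK], height=1
  node 10: h_left=1, h_right=1, diff=0 [OK], height=2
  node 34: h_left=-1, h_right=-1, diff=0 [OK], height=0
  node 35: h_left=0, h_right=-1, diff=1 [OK], height=1
  node 45: h_left=-1, h_right=-1, diff=0 [OK], height=0
  node 38: h_left=1, h_right=0, diff=1 [OK], height=2
  node 27: h_left=2, h_right=2, diff=0 [OK], height=3
All nodes satisfy the balance condition.
Result: Balanced


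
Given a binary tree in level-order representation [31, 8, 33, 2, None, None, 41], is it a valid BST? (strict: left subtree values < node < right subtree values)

Level-order array: [31, 8, 33, 2, None, None, 41]
Validate using subtree bounds (lo, hi): at each node, require lo < value < hi,
then recurse left with hi=value and right with lo=value.
Preorder trace (stopping at first violation):
  at node 31 with bounds (-inf, +inf): OK
  at node 8 with bounds (-inf, 31): OK
  at node 2 with bounds (-inf, 8): OK
  at node 33 with bounds (31, +inf): OK
  at node 41 with bounds (33, +inf): OK
No violation found at any node.
Result: Valid BST


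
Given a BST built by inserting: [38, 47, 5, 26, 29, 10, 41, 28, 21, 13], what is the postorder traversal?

Tree insertion order: [38, 47, 5, 26, 29, 10, 41, 28, 21, 13]
Tree (level-order array): [38, 5, 47, None, 26, 41, None, 10, 29, None, None, None, 21, 28, None, 13]
Postorder traversal: [13, 21, 10, 28, 29, 26, 5, 41, 47, 38]


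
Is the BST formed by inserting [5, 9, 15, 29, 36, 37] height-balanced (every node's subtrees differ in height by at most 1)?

Tree (level-order array): [5, None, 9, None, 15, None, 29, None, 36, None, 37]
Definition: a tree is height-balanced if, at every node, |h(left) - h(right)| <= 1 (empty subtree has height -1).
Bottom-up per-node check:
  node 37: h_left=-1, h_right=-1, diff=0 [OK], height=0
  node 36: h_left=-1, h_right=0, diff=1 [OK], height=1
  node 29: h_left=-1, h_right=1, diff=2 [FAIL (|-1-1|=2 > 1)], height=2
  node 15: h_left=-1, h_right=2, diff=3 [FAIL (|-1-2|=3 > 1)], height=3
  node 9: h_left=-1, h_right=3, diff=4 [FAIL (|-1-3|=4 > 1)], height=4
  node 5: h_left=-1, h_right=4, diff=5 [FAIL (|-1-4|=5 > 1)], height=5
Node 29 violates the condition: |-1 - 1| = 2 > 1.
Result: Not balanced


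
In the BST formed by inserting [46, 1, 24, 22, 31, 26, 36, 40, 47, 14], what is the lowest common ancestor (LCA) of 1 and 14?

Tree insertion order: [46, 1, 24, 22, 31, 26, 36, 40, 47, 14]
Tree (level-order array): [46, 1, 47, None, 24, None, None, 22, 31, 14, None, 26, 36, None, None, None, None, None, 40]
In a BST, the LCA of p=1, q=14 is the first node v on the
root-to-leaf path with p <= v <= q (go left if both < v, right if both > v).
Walk from root:
  at 46: both 1 and 14 < 46, go left
  at 1: 1 <= 1 <= 14, this is the LCA
LCA = 1


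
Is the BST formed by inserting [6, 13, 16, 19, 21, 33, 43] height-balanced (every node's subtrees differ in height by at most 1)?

Tree (level-order array): [6, None, 13, None, 16, None, 19, None, 21, None, 33, None, 43]
Definition: a tree is height-balanced if, at every node, |h(left) - h(right)| <= 1 (empty subtree has height -1).
Bottom-up per-node check:
  node 43: h_left=-1, h_right=-1, diff=0 [OK], height=0
  node 33: h_left=-1, h_right=0, diff=1 [OK], height=1
  node 21: h_left=-1, h_right=1, diff=2 [FAIL (|-1-1|=2 > 1)], height=2
  node 19: h_left=-1, h_right=2, diff=3 [FAIL (|-1-2|=3 > 1)], height=3
  node 16: h_left=-1, h_right=3, diff=4 [FAIL (|-1-3|=4 > 1)], height=4
  node 13: h_left=-1, h_right=4, diff=5 [FAIL (|-1-4|=5 > 1)], height=5
  node 6: h_left=-1, h_right=5, diff=6 [FAIL (|-1-5|=6 > 1)], height=6
Node 21 violates the condition: |-1 - 1| = 2 > 1.
Result: Not balanced


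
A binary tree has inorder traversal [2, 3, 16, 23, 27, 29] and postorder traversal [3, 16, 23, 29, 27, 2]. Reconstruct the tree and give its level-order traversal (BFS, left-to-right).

Inorder:   [2, 3, 16, 23, 27, 29]
Postorder: [3, 16, 23, 29, 27, 2]
Algorithm: postorder visits root last, so walk postorder right-to-left;
each value is the root of the current inorder slice — split it at that
value, recurse on the right subtree first, then the left.
Recursive splits:
  root=2; inorder splits into left=[], right=[3, 16, 23, 27, 29]
  root=27; inorder splits into left=[3, 16, 23], right=[29]
  root=29; inorder splits into left=[], right=[]
  root=23; inorder splits into left=[3, 16], right=[]
  root=16; inorder splits into left=[3], right=[]
  root=3; inorder splits into left=[], right=[]
Reconstructed level-order: [2, 27, 23, 29, 16, 3]


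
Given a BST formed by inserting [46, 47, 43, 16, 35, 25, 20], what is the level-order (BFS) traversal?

Tree insertion order: [46, 47, 43, 16, 35, 25, 20]
Tree (level-order array): [46, 43, 47, 16, None, None, None, None, 35, 25, None, 20]
BFS from the root, enqueuing left then right child of each popped node:
  queue [46] -> pop 46, enqueue [43, 47], visited so far: [46]
  queue [43, 47] -> pop 43, enqueue [16], visited so far: [46, 43]
  queue [47, 16] -> pop 47, enqueue [none], visited so far: [46, 43, 47]
  queue [16] -> pop 16, enqueue [35], visited so far: [46, 43, 47, 16]
  queue [35] -> pop 35, enqueue [25], visited so far: [46, 43, 47, 16, 35]
  queue [25] -> pop 25, enqueue [20], visited so far: [46, 43, 47, 16, 35, 25]
  queue [20] -> pop 20, enqueue [none], visited so far: [46, 43, 47, 16, 35, 25, 20]
Result: [46, 43, 47, 16, 35, 25, 20]


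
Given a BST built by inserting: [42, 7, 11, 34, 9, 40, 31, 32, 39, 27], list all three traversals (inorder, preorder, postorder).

Tree insertion order: [42, 7, 11, 34, 9, 40, 31, 32, 39, 27]
Tree (level-order array): [42, 7, None, None, 11, 9, 34, None, None, 31, 40, 27, 32, 39]
Inorder (L, root, R): [7, 9, 11, 27, 31, 32, 34, 39, 40, 42]
Preorder (root, L, R): [42, 7, 11, 9, 34, 31, 27, 32, 40, 39]
Postorder (L, R, root): [9, 27, 32, 31, 39, 40, 34, 11, 7, 42]


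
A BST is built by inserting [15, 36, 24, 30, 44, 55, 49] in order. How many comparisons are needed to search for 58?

Search path for 58: 15 -> 36 -> 44 -> 55
Found: False
Comparisons: 4


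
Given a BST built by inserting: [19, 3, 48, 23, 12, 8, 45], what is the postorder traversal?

Tree insertion order: [19, 3, 48, 23, 12, 8, 45]
Tree (level-order array): [19, 3, 48, None, 12, 23, None, 8, None, None, 45]
Postorder traversal: [8, 12, 3, 45, 23, 48, 19]


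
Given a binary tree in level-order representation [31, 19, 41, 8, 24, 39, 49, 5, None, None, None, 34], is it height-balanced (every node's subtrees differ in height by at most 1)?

Tree (level-order array): [31, 19, 41, 8, 24, 39, 49, 5, None, None, None, 34]
Definition: a tree is height-balanced if, at every node, |h(left) - h(right)| <= 1 (empty subtree has height -1).
Bottom-up per-node check:
  node 5: h_left=-1, h_right=-1, diff=0 [OK], height=0
  node 8: h_left=0, h_right=-1, diff=1 [OK], height=1
  node 24: h_left=-1, h_right=-1, diff=0 [OK], height=0
  node 19: h_left=1, h_right=0, diff=1 [OK], height=2
  node 34: h_left=-1, h_right=-1, diff=0 [OK], height=0
  node 39: h_left=0, h_right=-1, diff=1 [OK], height=1
  node 49: h_left=-1, h_right=-1, diff=0 [OK], height=0
  node 41: h_left=1, h_right=0, diff=1 [OK], height=2
  node 31: h_left=2, h_right=2, diff=0 [OK], height=3
All nodes satisfy the balance condition.
Result: Balanced


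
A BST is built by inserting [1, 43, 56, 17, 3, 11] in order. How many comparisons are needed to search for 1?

Search path for 1: 1
Found: True
Comparisons: 1


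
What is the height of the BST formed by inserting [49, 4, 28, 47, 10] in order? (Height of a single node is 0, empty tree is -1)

Insertion order: [49, 4, 28, 47, 10]
Tree (level-order array): [49, 4, None, None, 28, 10, 47]
Compute height bottom-up (empty subtree = -1):
  height(10) = 1 + max(-1, -1) = 0
  height(47) = 1 + max(-1, -1) = 0
  height(28) = 1 + max(0, 0) = 1
  height(4) = 1 + max(-1, 1) = 2
  height(49) = 1 + max(2, -1) = 3
Height = 3


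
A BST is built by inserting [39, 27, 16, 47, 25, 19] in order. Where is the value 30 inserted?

Starting tree (level order): [39, 27, 47, 16, None, None, None, None, 25, 19]
Insertion path: 39 -> 27
Result: insert 30 as right child of 27
Final tree (level order): [39, 27, 47, 16, 30, None, None, None, 25, None, None, 19]


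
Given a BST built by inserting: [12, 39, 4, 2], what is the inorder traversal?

Tree insertion order: [12, 39, 4, 2]
Tree (level-order array): [12, 4, 39, 2]
Inorder traversal: [2, 4, 12, 39]


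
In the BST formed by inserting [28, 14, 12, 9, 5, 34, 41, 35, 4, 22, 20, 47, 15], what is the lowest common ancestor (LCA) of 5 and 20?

Tree insertion order: [28, 14, 12, 9, 5, 34, 41, 35, 4, 22, 20, 47, 15]
Tree (level-order array): [28, 14, 34, 12, 22, None, 41, 9, None, 20, None, 35, 47, 5, None, 15, None, None, None, None, None, 4]
In a BST, the LCA of p=5, q=20 is the first node v on the
root-to-leaf path with p <= v <= q (go left if both < v, right if both > v).
Walk from root:
  at 28: both 5 and 20 < 28, go left
  at 14: 5 <= 14 <= 20, this is the LCA
LCA = 14


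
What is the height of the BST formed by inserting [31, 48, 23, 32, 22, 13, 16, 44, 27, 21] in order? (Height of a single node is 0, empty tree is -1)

Insertion order: [31, 48, 23, 32, 22, 13, 16, 44, 27, 21]
Tree (level-order array): [31, 23, 48, 22, 27, 32, None, 13, None, None, None, None, 44, None, 16, None, None, None, 21]
Compute height bottom-up (empty subtree = -1):
  height(21) = 1 + max(-1, -1) = 0
  height(16) = 1 + max(-1, 0) = 1
  height(13) = 1 + max(-1, 1) = 2
  height(22) = 1 + max(2, -1) = 3
  height(27) = 1 + max(-1, -1) = 0
  height(23) = 1 + max(3, 0) = 4
  height(44) = 1 + max(-1, -1) = 0
  height(32) = 1 + max(-1, 0) = 1
  height(48) = 1 + max(1, -1) = 2
  height(31) = 1 + max(4, 2) = 5
Height = 5


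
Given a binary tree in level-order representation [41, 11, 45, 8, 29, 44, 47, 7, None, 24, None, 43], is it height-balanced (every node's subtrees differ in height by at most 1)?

Tree (level-order array): [41, 11, 45, 8, 29, 44, 47, 7, None, 24, None, 43]
Definition: a tree is height-balanced if, at every node, |h(left) - h(right)| <= 1 (empty subtree has height -1).
Bottom-up per-node check:
  node 7: h_left=-1, h_right=-1, diff=0 [OK], height=0
  node 8: h_left=0, h_right=-1, diff=1 [OK], height=1
  node 24: h_left=-1, h_right=-1, diff=0 [OK], height=0
  node 29: h_left=0, h_right=-1, diff=1 [OK], height=1
  node 11: h_left=1, h_right=1, diff=0 [OK], height=2
  node 43: h_left=-1, h_right=-1, diff=0 [OK], height=0
  node 44: h_left=0, h_right=-1, diff=1 [OK], height=1
  node 47: h_left=-1, h_right=-1, diff=0 [OK], height=0
  node 45: h_left=1, h_right=0, diff=1 [OK], height=2
  node 41: h_left=2, h_right=2, diff=0 [OK], height=3
All nodes satisfy the balance condition.
Result: Balanced


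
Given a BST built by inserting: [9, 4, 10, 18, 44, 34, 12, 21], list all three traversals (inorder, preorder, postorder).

Tree insertion order: [9, 4, 10, 18, 44, 34, 12, 21]
Tree (level-order array): [9, 4, 10, None, None, None, 18, 12, 44, None, None, 34, None, 21]
Inorder (L, root, R): [4, 9, 10, 12, 18, 21, 34, 44]
Preorder (root, L, R): [9, 4, 10, 18, 12, 44, 34, 21]
Postorder (L, R, root): [4, 12, 21, 34, 44, 18, 10, 9]


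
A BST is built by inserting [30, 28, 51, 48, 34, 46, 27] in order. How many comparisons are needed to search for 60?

Search path for 60: 30 -> 51
Found: False
Comparisons: 2


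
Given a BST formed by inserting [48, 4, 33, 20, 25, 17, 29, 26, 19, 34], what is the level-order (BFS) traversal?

Tree insertion order: [48, 4, 33, 20, 25, 17, 29, 26, 19, 34]
Tree (level-order array): [48, 4, None, None, 33, 20, 34, 17, 25, None, None, None, 19, None, 29, None, None, 26]
BFS from the root, enqueuing left then right child of each popped node:
  queue [48] -> pop 48, enqueue [4], visited so far: [48]
  queue [4] -> pop 4, enqueue [33], visited so far: [48, 4]
  queue [33] -> pop 33, enqueue [20, 34], visited so far: [48, 4, 33]
  queue [20, 34] -> pop 20, enqueue [17, 25], visited so far: [48, 4, 33, 20]
  queue [34, 17, 25] -> pop 34, enqueue [none], visited so far: [48, 4, 33, 20, 34]
  queue [17, 25] -> pop 17, enqueue [19], visited so far: [48, 4, 33, 20, 34, 17]
  queue [25, 19] -> pop 25, enqueue [29], visited so far: [48, 4, 33, 20, 34, 17, 25]
  queue [19, 29] -> pop 19, enqueue [none], visited so far: [48, 4, 33, 20, 34, 17, 25, 19]
  queue [29] -> pop 29, enqueue [26], visited so far: [48, 4, 33, 20, 34, 17, 25, 19, 29]
  queue [26] -> pop 26, enqueue [none], visited so far: [48, 4, 33, 20, 34, 17, 25, 19, 29, 26]
Result: [48, 4, 33, 20, 34, 17, 25, 19, 29, 26]


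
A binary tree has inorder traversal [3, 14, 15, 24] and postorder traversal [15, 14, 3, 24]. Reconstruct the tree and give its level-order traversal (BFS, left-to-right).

Inorder:   [3, 14, 15, 24]
Postorder: [15, 14, 3, 24]
Algorithm: postorder visits root last, so walk postorder right-to-left;
each value is the root of the current inorder slice — split it at that
value, recurse on the right subtree first, then the left.
Recursive splits:
  root=24; inorder splits into left=[3, 14, 15], right=[]
  root=3; inorder splits into left=[], right=[14, 15]
  root=14; inorder splits into left=[], right=[15]
  root=15; inorder splits into left=[], right=[]
Reconstructed level-order: [24, 3, 14, 15]


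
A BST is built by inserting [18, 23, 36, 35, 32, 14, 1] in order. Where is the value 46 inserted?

Starting tree (level order): [18, 14, 23, 1, None, None, 36, None, None, 35, None, 32]
Insertion path: 18 -> 23 -> 36
Result: insert 46 as right child of 36
Final tree (level order): [18, 14, 23, 1, None, None, 36, None, None, 35, 46, 32]


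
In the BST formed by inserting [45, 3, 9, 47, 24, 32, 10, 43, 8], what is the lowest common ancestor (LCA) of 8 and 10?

Tree insertion order: [45, 3, 9, 47, 24, 32, 10, 43, 8]
Tree (level-order array): [45, 3, 47, None, 9, None, None, 8, 24, None, None, 10, 32, None, None, None, 43]
In a BST, the LCA of p=8, q=10 is the first node v on the
root-to-leaf path with p <= v <= q (go left if both < v, right if both > v).
Walk from root:
  at 45: both 8 and 10 < 45, go left
  at 3: both 8 and 10 > 3, go right
  at 9: 8 <= 9 <= 10, this is the LCA
LCA = 9


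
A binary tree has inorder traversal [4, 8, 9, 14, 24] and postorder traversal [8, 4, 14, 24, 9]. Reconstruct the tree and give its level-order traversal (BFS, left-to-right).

Inorder:   [4, 8, 9, 14, 24]
Postorder: [8, 4, 14, 24, 9]
Algorithm: postorder visits root last, so walk postorder right-to-left;
each value is the root of the current inorder slice — split it at that
value, recurse on the right subtree first, then the left.
Recursive splits:
  root=9; inorder splits into left=[4, 8], right=[14, 24]
  root=24; inorder splits into left=[14], right=[]
  root=14; inorder splits into left=[], right=[]
  root=4; inorder splits into left=[], right=[8]
  root=8; inorder splits into left=[], right=[]
Reconstructed level-order: [9, 4, 24, 8, 14]


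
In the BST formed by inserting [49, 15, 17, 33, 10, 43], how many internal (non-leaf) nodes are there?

Tree built from: [49, 15, 17, 33, 10, 43]
Tree (level-order array): [49, 15, None, 10, 17, None, None, None, 33, None, 43]
Rule: An internal node has at least one child.
Per-node child counts:
  node 49: 1 child(ren)
  node 15: 2 child(ren)
  node 10: 0 child(ren)
  node 17: 1 child(ren)
  node 33: 1 child(ren)
  node 43: 0 child(ren)
Matching nodes: [49, 15, 17, 33]
Count of internal (non-leaf) nodes: 4


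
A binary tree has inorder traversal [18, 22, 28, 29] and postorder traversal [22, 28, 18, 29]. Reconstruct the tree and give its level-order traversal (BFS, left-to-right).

Inorder:   [18, 22, 28, 29]
Postorder: [22, 28, 18, 29]
Algorithm: postorder visits root last, so walk postorder right-to-left;
each value is the root of the current inorder slice — split it at that
value, recurse on the right subtree first, then the left.
Recursive splits:
  root=29; inorder splits into left=[18, 22, 28], right=[]
  root=18; inorder splits into left=[], right=[22, 28]
  root=28; inorder splits into left=[22], right=[]
  root=22; inorder splits into left=[], right=[]
Reconstructed level-order: [29, 18, 28, 22]


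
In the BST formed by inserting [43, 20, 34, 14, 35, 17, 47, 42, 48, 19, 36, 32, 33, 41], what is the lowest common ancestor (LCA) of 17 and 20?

Tree insertion order: [43, 20, 34, 14, 35, 17, 47, 42, 48, 19, 36, 32, 33, 41]
Tree (level-order array): [43, 20, 47, 14, 34, None, 48, None, 17, 32, 35, None, None, None, 19, None, 33, None, 42, None, None, None, None, 36, None, None, 41]
In a BST, the LCA of p=17, q=20 is the first node v on the
root-to-leaf path with p <= v <= q (go left if both < v, right if both > v).
Walk from root:
  at 43: both 17 and 20 < 43, go left
  at 20: 17 <= 20 <= 20, this is the LCA
LCA = 20


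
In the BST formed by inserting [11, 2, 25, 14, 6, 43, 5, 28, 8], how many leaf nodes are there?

Tree built from: [11, 2, 25, 14, 6, 43, 5, 28, 8]
Tree (level-order array): [11, 2, 25, None, 6, 14, 43, 5, 8, None, None, 28]
Rule: A leaf has 0 children.
Per-node child counts:
  node 11: 2 child(ren)
  node 2: 1 child(ren)
  node 6: 2 child(ren)
  node 5: 0 child(ren)
  node 8: 0 child(ren)
  node 25: 2 child(ren)
  node 14: 0 child(ren)
  node 43: 1 child(ren)
  node 28: 0 child(ren)
Matching nodes: [5, 8, 14, 28]
Count of leaf nodes: 4


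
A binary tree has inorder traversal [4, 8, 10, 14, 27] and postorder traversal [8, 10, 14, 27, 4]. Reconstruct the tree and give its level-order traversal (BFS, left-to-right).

Inorder:   [4, 8, 10, 14, 27]
Postorder: [8, 10, 14, 27, 4]
Algorithm: postorder visits root last, so walk postorder right-to-left;
each value is the root of the current inorder slice — split it at that
value, recurse on the right subtree first, then the left.
Recursive splits:
  root=4; inorder splits into left=[], right=[8, 10, 14, 27]
  root=27; inorder splits into left=[8, 10, 14], right=[]
  root=14; inorder splits into left=[8, 10], right=[]
  root=10; inorder splits into left=[8], right=[]
  root=8; inorder splits into left=[], right=[]
Reconstructed level-order: [4, 27, 14, 10, 8]


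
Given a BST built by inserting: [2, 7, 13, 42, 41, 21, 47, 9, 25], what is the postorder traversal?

Tree insertion order: [2, 7, 13, 42, 41, 21, 47, 9, 25]
Tree (level-order array): [2, None, 7, None, 13, 9, 42, None, None, 41, 47, 21, None, None, None, None, 25]
Postorder traversal: [9, 25, 21, 41, 47, 42, 13, 7, 2]


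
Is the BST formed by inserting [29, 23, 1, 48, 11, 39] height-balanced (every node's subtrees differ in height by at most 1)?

Tree (level-order array): [29, 23, 48, 1, None, 39, None, None, 11]
Definition: a tree is height-balanced if, at every node, |h(left) - h(right)| <= 1 (empty subtree has height -1).
Bottom-up per-node check:
  node 11: h_left=-1, h_right=-1, diff=0 [OK], height=0
  node 1: h_left=-1, h_right=0, diff=1 [OK], height=1
  node 23: h_left=1, h_right=-1, diff=2 [FAIL (|1--1|=2 > 1)], height=2
  node 39: h_left=-1, h_right=-1, diff=0 [OK], height=0
  node 48: h_left=0, h_right=-1, diff=1 [OK], height=1
  node 29: h_left=2, h_right=1, diff=1 [OK], height=3
Node 23 violates the condition: |1 - -1| = 2 > 1.
Result: Not balanced


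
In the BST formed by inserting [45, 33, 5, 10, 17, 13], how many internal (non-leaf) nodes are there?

Tree built from: [45, 33, 5, 10, 17, 13]
Tree (level-order array): [45, 33, None, 5, None, None, 10, None, 17, 13]
Rule: An internal node has at least one child.
Per-node child counts:
  node 45: 1 child(ren)
  node 33: 1 child(ren)
  node 5: 1 child(ren)
  node 10: 1 child(ren)
  node 17: 1 child(ren)
  node 13: 0 child(ren)
Matching nodes: [45, 33, 5, 10, 17]
Count of internal (non-leaf) nodes: 5


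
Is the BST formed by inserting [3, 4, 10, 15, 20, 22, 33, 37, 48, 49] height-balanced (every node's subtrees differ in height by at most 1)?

Tree (level-order array): [3, None, 4, None, 10, None, 15, None, 20, None, 22, None, 33, None, 37, None, 48, None, 49]
Definition: a tree is height-balanced if, at every node, |h(left) - h(right)| <= 1 (empty subtree has height -1).
Bottom-up per-node check:
  node 49: h_left=-1, h_right=-1, diff=0 [OK], height=0
  node 48: h_left=-1, h_right=0, diff=1 [OK], height=1
  node 37: h_left=-1, h_right=1, diff=2 [FAIL (|-1-1|=2 > 1)], height=2
  node 33: h_left=-1, h_right=2, diff=3 [FAIL (|-1-2|=3 > 1)], height=3
  node 22: h_left=-1, h_right=3, diff=4 [FAIL (|-1-3|=4 > 1)], height=4
  node 20: h_left=-1, h_right=4, diff=5 [FAIL (|-1-4|=5 > 1)], height=5
  node 15: h_left=-1, h_right=5, diff=6 [FAIL (|-1-5|=6 > 1)], height=6
  node 10: h_left=-1, h_right=6, diff=7 [FAIL (|-1-6|=7 > 1)], height=7
  node 4: h_left=-1, h_right=7, diff=8 [FAIL (|-1-7|=8 > 1)], height=8
  node 3: h_left=-1, h_right=8, diff=9 [FAIL (|-1-8|=9 > 1)], height=9
Node 37 violates the condition: |-1 - 1| = 2 > 1.
Result: Not balanced


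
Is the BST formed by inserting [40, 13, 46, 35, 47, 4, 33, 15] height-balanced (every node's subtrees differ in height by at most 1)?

Tree (level-order array): [40, 13, 46, 4, 35, None, 47, None, None, 33, None, None, None, 15]
Definition: a tree is height-balanced if, at every node, |h(left) - h(right)| <= 1 (empty subtree has height -1).
Bottom-up per-node check:
  node 4: h_left=-1, h_right=-1, diff=0 [OK], height=0
  node 15: h_left=-1, h_right=-1, diff=0 [OK], height=0
  node 33: h_left=0, h_right=-1, diff=1 [OK], height=1
  node 35: h_left=1, h_right=-1, diff=2 [FAIL (|1--1|=2 > 1)], height=2
  node 13: h_left=0, h_right=2, diff=2 [FAIL (|0-2|=2 > 1)], height=3
  node 47: h_left=-1, h_right=-1, diff=0 [OK], height=0
  node 46: h_left=-1, h_right=0, diff=1 [OK], height=1
  node 40: h_left=3, h_right=1, diff=2 [FAIL (|3-1|=2 > 1)], height=4
Node 35 violates the condition: |1 - -1| = 2 > 1.
Result: Not balanced


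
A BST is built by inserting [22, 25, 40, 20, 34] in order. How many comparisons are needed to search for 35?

Search path for 35: 22 -> 25 -> 40 -> 34
Found: False
Comparisons: 4


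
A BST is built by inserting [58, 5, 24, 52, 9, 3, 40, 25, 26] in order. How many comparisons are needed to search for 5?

Search path for 5: 58 -> 5
Found: True
Comparisons: 2


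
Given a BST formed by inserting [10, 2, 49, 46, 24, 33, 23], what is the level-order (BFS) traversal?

Tree insertion order: [10, 2, 49, 46, 24, 33, 23]
Tree (level-order array): [10, 2, 49, None, None, 46, None, 24, None, 23, 33]
BFS from the root, enqueuing left then right child of each popped node:
  queue [10] -> pop 10, enqueue [2, 49], visited so far: [10]
  queue [2, 49] -> pop 2, enqueue [none], visited so far: [10, 2]
  queue [49] -> pop 49, enqueue [46], visited so far: [10, 2, 49]
  queue [46] -> pop 46, enqueue [24], visited so far: [10, 2, 49, 46]
  queue [24] -> pop 24, enqueue [23, 33], visited so far: [10, 2, 49, 46, 24]
  queue [23, 33] -> pop 23, enqueue [none], visited so far: [10, 2, 49, 46, 24, 23]
  queue [33] -> pop 33, enqueue [none], visited so far: [10, 2, 49, 46, 24, 23, 33]
Result: [10, 2, 49, 46, 24, 23, 33]


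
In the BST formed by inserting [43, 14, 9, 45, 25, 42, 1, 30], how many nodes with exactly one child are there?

Tree built from: [43, 14, 9, 45, 25, 42, 1, 30]
Tree (level-order array): [43, 14, 45, 9, 25, None, None, 1, None, None, 42, None, None, 30]
Rule: These are nodes with exactly 1 non-null child.
Per-node child counts:
  node 43: 2 child(ren)
  node 14: 2 child(ren)
  node 9: 1 child(ren)
  node 1: 0 child(ren)
  node 25: 1 child(ren)
  node 42: 1 child(ren)
  node 30: 0 child(ren)
  node 45: 0 child(ren)
Matching nodes: [9, 25, 42]
Count of nodes with exactly one child: 3


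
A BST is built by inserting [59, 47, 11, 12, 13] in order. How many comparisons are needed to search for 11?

Search path for 11: 59 -> 47 -> 11
Found: True
Comparisons: 3


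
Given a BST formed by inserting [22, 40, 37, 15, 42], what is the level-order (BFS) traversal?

Tree insertion order: [22, 40, 37, 15, 42]
Tree (level-order array): [22, 15, 40, None, None, 37, 42]
BFS from the root, enqueuing left then right child of each popped node:
  queue [22] -> pop 22, enqueue [15, 40], visited so far: [22]
  queue [15, 40] -> pop 15, enqueue [none], visited so far: [22, 15]
  queue [40] -> pop 40, enqueue [37, 42], visited so far: [22, 15, 40]
  queue [37, 42] -> pop 37, enqueue [none], visited so far: [22, 15, 40, 37]
  queue [42] -> pop 42, enqueue [none], visited so far: [22, 15, 40, 37, 42]
Result: [22, 15, 40, 37, 42]


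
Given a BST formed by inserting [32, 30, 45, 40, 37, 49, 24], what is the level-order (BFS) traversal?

Tree insertion order: [32, 30, 45, 40, 37, 49, 24]
Tree (level-order array): [32, 30, 45, 24, None, 40, 49, None, None, 37]
BFS from the root, enqueuing left then right child of each popped node:
  queue [32] -> pop 32, enqueue [30, 45], visited so far: [32]
  queue [30, 45] -> pop 30, enqueue [24], visited so far: [32, 30]
  queue [45, 24] -> pop 45, enqueue [40, 49], visited so far: [32, 30, 45]
  queue [24, 40, 49] -> pop 24, enqueue [none], visited so far: [32, 30, 45, 24]
  queue [40, 49] -> pop 40, enqueue [37], visited so far: [32, 30, 45, 24, 40]
  queue [49, 37] -> pop 49, enqueue [none], visited so far: [32, 30, 45, 24, 40, 49]
  queue [37] -> pop 37, enqueue [none], visited so far: [32, 30, 45, 24, 40, 49, 37]
Result: [32, 30, 45, 24, 40, 49, 37]


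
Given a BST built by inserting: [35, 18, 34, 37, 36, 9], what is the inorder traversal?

Tree insertion order: [35, 18, 34, 37, 36, 9]
Tree (level-order array): [35, 18, 37, 9, 34, 36]
Inorder traversal: [9, 18, 34, 35, 36, 37]


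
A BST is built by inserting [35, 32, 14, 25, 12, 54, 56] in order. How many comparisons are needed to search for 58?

Search path for 58: 35 -> 54 -> 56
Found: False
Comparisons: 3


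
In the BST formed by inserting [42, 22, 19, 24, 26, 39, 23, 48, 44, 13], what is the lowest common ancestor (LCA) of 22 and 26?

Tree insertion order: [42, 22, 19, 24, 26, 39, 23, 48, 44, 13]
Tree (level-order array): [42, 22, 48, 19, 24, 44, None, 13, None, 23, 26, None, None, None, None, None, None, None, 39]
In a BST, the LCA of p=22, q=26 is the first node v on the
root-to-leaf path with p <= v <= q (go left if both < v, right if both > v).
Walk from root:
  at 42: both 22 and 26 < 42, go left
  at 22: 22 <= 22 <= 26, this is the LCA
LCA = 22


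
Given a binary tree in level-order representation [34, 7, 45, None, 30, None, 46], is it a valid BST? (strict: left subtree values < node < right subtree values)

Level-order array: [34, 7, 45, None, 30, None, 46]
Validate using subtree bounds (lo, hi): at each node, require lo < value < hi,
then recurse left with hi=value and right with lo=value.
Preorder trace (stopping at first violation):
  at node 34 with bounds (-inf, +inf): OK
  at node 7 with bounds (-inf, 34): OK
  at node 30 with bounds (7, 34): OK
  at node 45 with bounds (34, +inf): OK
  at node 46 with bounds (45, +inf): OK
No violation found at any node.
Result: Valid BST


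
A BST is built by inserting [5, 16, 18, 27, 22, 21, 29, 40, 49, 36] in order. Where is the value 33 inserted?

Starting tree (level order): [5, None, 16, None, 18, None, 27, 22, 29, 21, None, None, 40, None, None, 36, 49]
Insertion path: 5 -> 16 -> 18 -> 27 -> 29 -> 40 -> 36
Result: insert 33 as left child of 36
Final tree (level order): [5, None, 16, None, 18, None, 27, 22, 29, 21, None, None, 40, None, None, 36, 49, 33]


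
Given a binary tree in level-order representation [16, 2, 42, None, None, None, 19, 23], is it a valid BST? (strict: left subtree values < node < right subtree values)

Level-order array: [16, 2, 42, None, None, None, 19, 23]
Validate using subtree bounds (lo, hi): at each node, require lo < value < hi,
then recurse left with hi=value and right with lo=value.
Preorder trace (stopping at first violation):
  at node 16 with bounds (-inf, +inf): OK
  at node 2 with bounds (-inf, 16): OK
  at node 42 with bounds (16, +inf): OK
  at node 19 with bounds (42, +inf): VIOLATION
Node 19 violates its bound: not (42 < 19 < +inf).
Result: Not a valid BST


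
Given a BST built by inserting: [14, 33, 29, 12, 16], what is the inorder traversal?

Tree insertion order: [14, 33, 29, 12, 16]
Tree (level-order array): [14, 12, 33, None, None, 29, None, 16]
Inorder traversal: [12, 14, 16, 29, 33]


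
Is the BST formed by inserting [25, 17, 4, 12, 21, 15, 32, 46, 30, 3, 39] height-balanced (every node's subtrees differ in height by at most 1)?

Tree (level-order array): [25, 17, 32, 4, 21, 30, 46, 3, 12, None, None, None, None, 39, None, None, None, None, 15]
Definition: a tree is height-balanced if, at every node, |h(left) - h(right)| <= 1 (empty subtree has height -1).
Bottom-up per-node check:
  node 3: h_left=-1, h_right=-1, diff=0 [OK], height=0
  node 15: h_left=-1, h_right=-1, diff=0 [OK], height=0
  node 12: h_left=-1, h_right=0, diff=1 [OK], height=1
  node 4: h_left=0, h_right=1, diff=1 [OK], height=2
  node 21: h_left=-1, h_right=-1, diff=0 [OK], height=0
  node 17: h_left=2, h_right=0, diff=2 [FAIL (|2-0|=2 > 1)], height=3
  node 30: h_left=-1, h_right=-1, diff=0 [OK], height=0
  node 39: h_left=-1, h_right=-1, diff=0 [OK], height=0
  node 46: h_left=0, h_right=-1, diff=1 [OK], height=1
  node 32: h_left=0, h_right=1, diff=1 [OK], height=2
  node 25: h_left=3, h_right=2, diff=1 [OK], height=4
Node 17 violates the condition: |2 - 0| = 2 > 1.
Result: Not balanced


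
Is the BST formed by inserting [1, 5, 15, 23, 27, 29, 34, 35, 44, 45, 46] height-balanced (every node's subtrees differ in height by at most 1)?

Tree (level-order array): [1, None, 5, None, 15, None, 23, None, 27, None, 29, None, 34, None, 35, None, 44, None, 45, None, 46]
Definition: a tree is height-balanced if, at every node, |h(left) - h(right)| <= 1 (empty subtree has height -1).
Bottom-up per-node check:
  node 46: h_left=-1, h_right=-1, diff=0 [OK], height=0
  node 45: h_left=-1, h_right=0, diff=1 [OK], height=1
  node 44: h_left=-1, h_right=1, diff=2 [FAIL (|-1-1|=2 > 1)], height=2
  node 35: h_left=-1, h_right=2, diff=3 [FAIL (|-1-2|=3 > 1)], height=3
  node 34: h_left=-1, h_right=3, diff=4 [FAIL (|-1-3|=4 > 1)], height=4
  node 29: h_left=-1, h_right=4, diff=5 [FAIL (|-1-4|=5 > 1)], height=5
  node 27: h_left=-1, h_right=5, diff=6 [FAIL (|-1-5|=6 > 1)], height=6
  node 23: h_left=-1, h_right=6, diff=7 [FAIL (|-1-6|=7 > 1)], height=7
  node 15: h_left=-1, h_right=7, diff=8 [FAIL (|-1-7|=8 > 1)], height=8
  node 5: h_left=-1, h_right=8, diff=9 [FAIL (|-1-8|=9 > 1)], height=9
  node 1: h_left=-1, h_right=9, diff=10 [FAIL (|-1-9|=10 > 1)], height=10
Node 44 violates the condition: |-1 - 1| = 2 > 1.
Result: Not balanced


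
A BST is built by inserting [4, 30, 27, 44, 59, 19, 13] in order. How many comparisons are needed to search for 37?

Search path for 37: 4 -> 30 -> 44
Found: False
Comparisons: 3


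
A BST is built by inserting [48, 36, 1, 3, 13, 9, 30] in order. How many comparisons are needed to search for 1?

Search path for 1: 48 -> 36 -> 1
Found: True
Comparisons: 3


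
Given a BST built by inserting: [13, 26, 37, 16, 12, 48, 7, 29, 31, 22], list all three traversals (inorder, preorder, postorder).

Tree insertion order: [13, 26, 37, 16, 12, 48, 7, 29, 31, 22]
Tree (level-order array): [13, 12, 26, 7, None, 16, 37, None, None, None, 22, 29, 48, None, None, None, 31]
Inorder (L, root, R): [7, 12, 13, 16, 22, 26, 29, 31, 37, 48]
Preorder (root, L, R): [13, 12, 7, 26, 16, 22, 37, 29, 31, 48]
Postorder (L, R, root): [7, 12, 22, 16, 31, 29, 48, 37, 26, 13]


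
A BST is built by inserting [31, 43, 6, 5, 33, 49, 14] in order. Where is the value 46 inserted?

Starting tree (level order): [31, 6, 43, 5, 14, 33, 49]
Insertion path: 31 -> 43 -> 49
Result: insert 46 as left child of 49
Final tree (level order): [31, 6, 43, 5, 14, 33, 49, None, None, None, None, None, None, 46]


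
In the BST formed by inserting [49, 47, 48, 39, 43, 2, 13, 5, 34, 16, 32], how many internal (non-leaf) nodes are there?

Tree built from: [49, 47, 48, 39, 43, 2, 13, 5, 34, 16, 32]
Tree (level-order array): [49, 47, None, 39, 48, 2, 43, None, None, None, 13, None, None, 5, 34, None, None, 16, None, None, 32]
Rule: An internal node has at least one child.
Per-node child counts:
  node 49: 1 child(ren)
  node 47: 2 child(ren)
  node 39: 2 child(ren)
  node 2: 1 child(ren)
  node 13: 2 child(ren)
  node 5: 0 child(ren)
  node 34: 1 child(ren)
  node 16: 1 child(ren)
  node 32: 0 child(ren)
  node 43: 0 child(ren)
  node 48: 0 child(ren)
Matching nodes: [49, 47, 39, 2, 13, 34, 16]
Count of internal (non-leaf) nodes: 7


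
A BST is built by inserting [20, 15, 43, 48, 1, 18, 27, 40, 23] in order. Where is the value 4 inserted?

Starting tree (level order): [20, 15, 43, 1, 18, 27, 48, None, None, None, None, 23, 40]
Insertion path: 20 -> 15 -> 1
Result: insert 4 as right child of 1
Final tree (level order): [20, 15, 43, 1, 18, 27, 48, None, 4, None, None, 23, 40]


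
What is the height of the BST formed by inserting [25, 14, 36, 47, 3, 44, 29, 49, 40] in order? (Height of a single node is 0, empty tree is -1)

Insertion order: [25, 14, 36, 47, 3, 44, 29, 49, 40]
Tree (level-order array): [25, 14, 36, 3, None, 29, 47, None, None, None, None, 44, 49, 40]
Compute height bottom-up (empty subtree = -1):
  height(3) = 1 + max(-1, -1) = 0
  height(14) = 1 + max(0, -1) = 1
  height(29) = 1 + max(-1, -1) = 0
  height(40) = 1 + max(-1, -1) = 0
  height(44) = 1 + max(0, -1) = 1
  height(49) = 1 + max(-1, -1) = 0
  height(47) = 1 + max(1, 0) = 2
  height(36) = 1 + max(0, 2) = 3
  height(25) = 1 + max(1, 3) = 4
Height = 4


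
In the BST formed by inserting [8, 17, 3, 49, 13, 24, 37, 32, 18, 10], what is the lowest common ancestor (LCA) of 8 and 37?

Tree insertion order: [8, 17, 3, 49, 13, 24, 37, 32, 18, 10]
Tree (level-order array): [8, 3, 17, None, None, 13, 49, 10, None, 24, None, None, None, 18, 37, None, None, 32]
In a BST, the LCA of p=8, q=37 is the first node v on the
root-to-leaf path with p <= v <= q (go left if both < v, right if both > v).
Walk from root:
  at 8: 8 <= 8 <= 37, this is the LCA
LCA = 8


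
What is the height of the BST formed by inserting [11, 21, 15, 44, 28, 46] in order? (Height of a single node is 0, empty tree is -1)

Insertion order: [11, 21, 15, 44, 28, 46]
Tree (level-order array): [11, None, 21, 15, 44, None, None, 28, 46]
Compute height bottom-up (empty subtree = -1):
  height(15) = 1 + max(-1, -1) = 0
  height(28) = 1 + max(-1, -1) = 0
  height(46) = 1 + max(-1, -1) = 0
  height(44) = 1 + max(0, 0) = 1
  height(21) = 1 + max(0, 1) = 2
  height(11) = 1 + max(-1, 2) = 3
Height = 3
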